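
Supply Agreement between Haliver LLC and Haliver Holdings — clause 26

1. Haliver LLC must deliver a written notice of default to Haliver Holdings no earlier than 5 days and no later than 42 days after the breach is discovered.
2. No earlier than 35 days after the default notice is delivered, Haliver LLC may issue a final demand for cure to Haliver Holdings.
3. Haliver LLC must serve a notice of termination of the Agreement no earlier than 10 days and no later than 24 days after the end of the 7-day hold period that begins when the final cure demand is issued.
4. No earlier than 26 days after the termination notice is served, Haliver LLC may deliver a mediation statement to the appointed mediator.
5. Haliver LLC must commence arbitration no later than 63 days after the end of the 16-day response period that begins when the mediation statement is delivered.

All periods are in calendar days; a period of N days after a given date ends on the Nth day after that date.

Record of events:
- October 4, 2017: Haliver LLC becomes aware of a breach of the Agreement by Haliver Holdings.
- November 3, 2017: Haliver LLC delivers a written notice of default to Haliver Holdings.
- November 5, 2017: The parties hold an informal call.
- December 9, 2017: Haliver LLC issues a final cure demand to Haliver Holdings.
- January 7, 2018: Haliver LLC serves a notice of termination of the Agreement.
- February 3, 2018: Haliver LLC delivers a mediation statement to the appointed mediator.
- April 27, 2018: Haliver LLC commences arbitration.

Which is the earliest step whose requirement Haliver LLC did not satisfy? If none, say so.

Step 5

(1) the permitted window runs from October 4, 2017 + 5 = October 9, 2017 to October 4, 2017 + 42 = November 15, 2017; November 3, 2017 falls inside that range.
(2) permitted from November 3, 2017 + 35 days = December 8, 2017 onward; done December 9, 2017 — permitted.
(3) the permitted window runs from December 16, 2017 + 10 = December 26, 2017 to December 16, 2017 + 24 = January 9, 2018; done January 7, 2018, which is between those dates.
(4) permitted from January 7, 2018 + 26 days = February 2, 2018 onward; February 3, 2018 is on or after that date.
(5) due by February 19, 2018 + 63 days = April 23, 2018; done April 27, 2018 — 4 days late.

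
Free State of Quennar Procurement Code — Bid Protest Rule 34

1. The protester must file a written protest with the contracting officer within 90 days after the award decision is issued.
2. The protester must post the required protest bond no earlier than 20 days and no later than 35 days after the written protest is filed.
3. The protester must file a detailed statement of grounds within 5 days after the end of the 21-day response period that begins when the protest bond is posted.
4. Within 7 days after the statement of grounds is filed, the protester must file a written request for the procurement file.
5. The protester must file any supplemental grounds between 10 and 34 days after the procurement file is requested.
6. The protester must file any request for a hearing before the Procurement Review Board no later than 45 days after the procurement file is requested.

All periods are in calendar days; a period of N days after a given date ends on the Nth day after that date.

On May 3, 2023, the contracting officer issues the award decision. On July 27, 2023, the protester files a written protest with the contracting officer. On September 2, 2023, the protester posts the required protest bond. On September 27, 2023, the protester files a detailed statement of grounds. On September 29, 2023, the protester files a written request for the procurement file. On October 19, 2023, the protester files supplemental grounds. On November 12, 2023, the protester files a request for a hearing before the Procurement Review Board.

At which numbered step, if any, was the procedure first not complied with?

(1) due by May 3, 2023 + 90 days = August 1, 2023; completed July 27, 2023, before the deadline.
(2) the permitted window runs from July 27, 2023 + 20 = August 16, 2023 to July 27, 2023 + 35 = August 31, 2023; September 2, 2023 is 2 days past the end of the window.
No need to go further; step 2 was not satisfied.

Step 2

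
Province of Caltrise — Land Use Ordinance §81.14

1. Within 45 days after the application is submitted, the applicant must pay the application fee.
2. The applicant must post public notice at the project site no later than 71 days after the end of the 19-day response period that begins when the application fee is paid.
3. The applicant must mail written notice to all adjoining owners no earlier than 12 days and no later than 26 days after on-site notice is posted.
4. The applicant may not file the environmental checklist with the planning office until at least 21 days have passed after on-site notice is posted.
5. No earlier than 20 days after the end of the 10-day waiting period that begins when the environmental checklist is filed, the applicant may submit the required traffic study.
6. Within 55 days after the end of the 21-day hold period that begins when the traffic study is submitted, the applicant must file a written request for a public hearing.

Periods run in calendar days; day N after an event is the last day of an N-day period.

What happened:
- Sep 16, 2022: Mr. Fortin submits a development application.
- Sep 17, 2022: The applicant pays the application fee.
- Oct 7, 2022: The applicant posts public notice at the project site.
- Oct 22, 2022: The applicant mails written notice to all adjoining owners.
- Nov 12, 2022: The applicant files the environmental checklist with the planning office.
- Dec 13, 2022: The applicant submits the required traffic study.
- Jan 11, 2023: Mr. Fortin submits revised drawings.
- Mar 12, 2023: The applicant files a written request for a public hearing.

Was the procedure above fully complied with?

Step 1 — counting 45 days from Sep 16, 2022 (when the application is submitted) gives a deadline of Oct 31, 2022; completed Sep 17, 2022, before the deadline.
Step 2 — counting 71 days from Oct 6, 2022 (end of the 19-day response period, which began when the application fee is paid on Sep 17, 2022) gives a deadline of Dec 16, 2022; completed Oct 7, 2022, before the deadline.
Step 3 — 12 and 26 days from Oct 7, 2022 (when on-site notice is posted) are Oct 19, 2022 and Nov 2, 2022 respectively; done Oct 22, 2022 — within the window.
Step 4 — must wait 21 days from Oct 7, 2022 (when on-site notice is posted), so not before Oct 28, 2022; Nov 12, 2022 is on or after that date.
Step 5 — must wait 20 days from Nov 22, 2022 (end of the 10-day waiting period, which began when the environmental checklist is filed on Nov 12, 2022), so not before Dec 12, 2022; done Dec 13, 2022, after the minimum wait.
Step 6 — counting 55 days from Jan 3, 2023 (end of the 21-day hold period, which began when the traffic study is submitted on Dec 13, 2022) gives a deadline of Feb 27, 2023; done Mar 12, 2023 — 13 days late.
Later steps need not be reached.

No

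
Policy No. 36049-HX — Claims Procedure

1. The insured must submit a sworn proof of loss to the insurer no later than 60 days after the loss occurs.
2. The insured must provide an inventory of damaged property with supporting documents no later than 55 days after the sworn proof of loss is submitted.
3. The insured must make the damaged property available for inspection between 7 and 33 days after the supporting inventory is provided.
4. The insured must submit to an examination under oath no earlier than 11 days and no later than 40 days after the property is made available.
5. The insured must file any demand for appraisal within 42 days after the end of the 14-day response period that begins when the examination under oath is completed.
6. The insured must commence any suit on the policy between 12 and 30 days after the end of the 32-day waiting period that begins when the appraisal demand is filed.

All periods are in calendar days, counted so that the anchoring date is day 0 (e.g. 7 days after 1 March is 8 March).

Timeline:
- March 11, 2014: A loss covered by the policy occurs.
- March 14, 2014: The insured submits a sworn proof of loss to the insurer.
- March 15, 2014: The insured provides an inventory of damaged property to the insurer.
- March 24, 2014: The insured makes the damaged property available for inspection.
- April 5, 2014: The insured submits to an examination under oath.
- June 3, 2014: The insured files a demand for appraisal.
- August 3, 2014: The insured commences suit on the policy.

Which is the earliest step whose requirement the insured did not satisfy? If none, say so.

Step 5

Step 1 — counting 60 days from March 11, 2014 (when the loss occurs) gives a deadline of May 10, 2014; done March 14, 2014 — timely.
Step 2 — counting 55 days from March 14, 2014 (when the sworn proof of loss is submitted) gives a deadline of May 8, 2014; completed March 15, 2014, before the deadline.
Step 3 — 7 and 33 days from March 15, 2014 (when the supporting inventory is provided) are March 22, 2014 and April 17, 2014 respectively; done March 24, 2014, which is between those dates.
Step 4 — 11 and 40 days from March 24, 2014 (when the property is made available) are April 4, 2014 and May 3, 2014 respectively; April 5, 2014 falls inside that range.
Step 5 — counting 42 days from April 19, 2014 (end of the 14-day response period, which began when the examination under oath is completed on April 5, 2014) gives a deadline of May 31, 2014; not done until June 3, 2014, 3 days after the deadline.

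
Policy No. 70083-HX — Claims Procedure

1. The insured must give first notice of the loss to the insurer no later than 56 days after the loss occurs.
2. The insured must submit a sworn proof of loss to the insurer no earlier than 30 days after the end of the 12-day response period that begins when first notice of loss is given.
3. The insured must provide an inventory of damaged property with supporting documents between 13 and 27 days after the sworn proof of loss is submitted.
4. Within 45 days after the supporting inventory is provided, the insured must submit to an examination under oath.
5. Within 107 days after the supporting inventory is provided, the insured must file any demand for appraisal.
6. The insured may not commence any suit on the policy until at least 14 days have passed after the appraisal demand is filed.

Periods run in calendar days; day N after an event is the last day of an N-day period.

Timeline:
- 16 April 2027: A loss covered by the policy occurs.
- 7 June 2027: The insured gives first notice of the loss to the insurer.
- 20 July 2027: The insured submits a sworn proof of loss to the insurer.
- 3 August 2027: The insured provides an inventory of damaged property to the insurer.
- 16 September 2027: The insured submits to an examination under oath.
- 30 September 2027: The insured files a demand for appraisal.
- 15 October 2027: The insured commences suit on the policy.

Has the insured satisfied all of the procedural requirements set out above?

Yes

(1) due by 16 April 2027 + 56 days = 11 June 2027; completed 7 June 2027, before the deadline.
(2) permitted from 19 June 2027 + 30 days = 19 July 2027 onward; done 20 July 2027, after the minimum wait.
(3) the permitted window runs from 20 July 2027 + 13 = 2 August 2027 to 20 July 2027 + 27 = 16 August 2027; 3 August 2027 falls inside that range.
(4) due by 3 August 2027 + 45 days = 17 September 2027; 16 September 2027 is within that limit.
(5) due by 3 August 2027 + 107 days = 18 November 2027; completed 30 September 2027, before the deadline.
(6) permitted from 30 September 2027 + 14 days = 14 October 2027 onward; done 15 October 2027 — permitted.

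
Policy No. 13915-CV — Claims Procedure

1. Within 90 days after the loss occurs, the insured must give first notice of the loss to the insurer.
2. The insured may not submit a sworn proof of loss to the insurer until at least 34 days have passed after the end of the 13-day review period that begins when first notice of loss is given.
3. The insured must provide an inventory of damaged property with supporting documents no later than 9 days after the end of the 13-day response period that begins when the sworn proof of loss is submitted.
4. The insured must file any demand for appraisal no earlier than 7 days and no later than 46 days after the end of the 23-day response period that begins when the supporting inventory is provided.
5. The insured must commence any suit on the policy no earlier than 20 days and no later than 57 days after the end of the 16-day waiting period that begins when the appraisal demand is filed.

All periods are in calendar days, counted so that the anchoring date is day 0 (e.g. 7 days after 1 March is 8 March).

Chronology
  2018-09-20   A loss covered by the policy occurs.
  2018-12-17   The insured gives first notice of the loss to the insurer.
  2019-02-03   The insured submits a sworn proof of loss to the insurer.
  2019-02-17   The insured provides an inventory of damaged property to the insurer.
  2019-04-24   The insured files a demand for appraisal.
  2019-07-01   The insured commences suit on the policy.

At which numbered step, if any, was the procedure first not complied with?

Step 1: 90 days after 2018-09-20 (when the loss occurs) is 2018-12-19; done 2018-12-17 — timely.
Step 2: the earliest permitted date is 34 days after 2018-12-30 (end of the 13-day review period, which began when first notice of loss is given on 2018-12-17), i.e. 2019-02-02; done 2019-02-03, after the minimum wait.
Step 3: 9 days after 2019-02-16 (end of the 13-day response period, which began when the sworn proof of loss is submitted on 2019-02-03) is 2019-02-25; 2019-02-17 is within that limit.
Step 4: the window is 7–46 days after 2019-03-12 (end of the 23-day response period, which began when the supporting inventory is provided on 2019-02-17), so 2019-03-19 through 2019-04-27; 2019-04-24 falls inside that range.
Step 5: the window is 20–57 days after 2019-05-10 (end of the 16-day waiting period, which began when the appraisal demand is filed on 2019-04-24), so 2019-05-30 through 2019-07-06; done 2019-07-01 — within the window.

None — every step was satisfied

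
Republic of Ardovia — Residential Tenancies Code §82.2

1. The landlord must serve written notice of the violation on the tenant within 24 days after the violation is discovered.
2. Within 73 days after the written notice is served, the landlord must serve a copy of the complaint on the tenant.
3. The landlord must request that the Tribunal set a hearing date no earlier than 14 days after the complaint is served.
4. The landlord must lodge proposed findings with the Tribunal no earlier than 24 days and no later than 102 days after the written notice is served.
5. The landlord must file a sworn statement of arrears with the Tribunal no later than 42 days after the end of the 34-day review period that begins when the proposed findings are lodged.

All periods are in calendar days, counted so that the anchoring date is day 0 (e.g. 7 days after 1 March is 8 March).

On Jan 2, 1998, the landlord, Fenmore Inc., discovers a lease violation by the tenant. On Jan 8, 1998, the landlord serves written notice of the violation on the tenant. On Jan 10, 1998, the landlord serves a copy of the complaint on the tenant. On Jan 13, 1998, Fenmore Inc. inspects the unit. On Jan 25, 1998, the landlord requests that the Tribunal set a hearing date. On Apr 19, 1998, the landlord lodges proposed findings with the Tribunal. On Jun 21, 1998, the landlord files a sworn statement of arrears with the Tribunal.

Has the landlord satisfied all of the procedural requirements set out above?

Yes

Step 1: 24 days after Jan 2, 1998 (when the violation is discovered) is Jan 26, 1998; done Jan 8, 1998 — timely.
Step 2: 73 days after Jan 8, 1998 (when the written notice is served) is Mar 22, 1998; done Jan 10, 1998 — timely.
Step 3: the earliest permitted date is 14 days after Jan 10, 1998 (when the complaint is served), i.e. Jan 24, 1998; done Jan 25, 1998, after the minimum wait.
Step 4: the window is 24–102 days after Jan 8, 1998 (when the written notice is served), so Feb 1, 1998 through Apr 20, 1998; done Apr 19, 1998 — within the window.
Step 5: 42 days after May 23, 1998 (end of the 34-day review period, which began when the proposed findings are lodged on Apr 19, 1998) is Jul 4, 1998; done Jun 21, 1998 — timely.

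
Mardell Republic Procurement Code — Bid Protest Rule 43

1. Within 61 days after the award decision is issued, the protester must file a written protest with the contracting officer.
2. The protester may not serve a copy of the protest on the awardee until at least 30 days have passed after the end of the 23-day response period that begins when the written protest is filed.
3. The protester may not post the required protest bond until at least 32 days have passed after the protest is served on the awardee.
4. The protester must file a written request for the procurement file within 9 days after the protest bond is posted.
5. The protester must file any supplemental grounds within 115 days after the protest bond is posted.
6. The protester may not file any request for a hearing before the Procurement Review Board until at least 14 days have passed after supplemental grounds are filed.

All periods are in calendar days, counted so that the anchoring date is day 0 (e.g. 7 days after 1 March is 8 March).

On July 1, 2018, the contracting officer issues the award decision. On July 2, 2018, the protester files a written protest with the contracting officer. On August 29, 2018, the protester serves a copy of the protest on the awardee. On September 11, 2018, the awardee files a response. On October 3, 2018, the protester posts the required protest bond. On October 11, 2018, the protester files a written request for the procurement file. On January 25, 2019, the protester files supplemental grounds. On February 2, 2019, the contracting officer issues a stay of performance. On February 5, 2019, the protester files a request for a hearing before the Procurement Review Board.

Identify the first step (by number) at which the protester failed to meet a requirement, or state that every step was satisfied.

Step 1 — counting 61 days from July 1, 2018 (when the award decision is issued) gives a deadline of August 31, 2018; done July 2, 2018 — timely.
Step 2 — must wait 30 days from July 25, 2018 (end of the 23-day response period, which began when the written protest is filed on July 2, 2018), so not before August 24, 2018; done August 29, 2018, after the minimum wait.
Step 3 — must wait 32 days from August 29, 2018 (when the protest is served on the awardee), so not before September 30, 2018; October 3, 2018 is on or after that date.
Step 4 — counting 9 days from October 3, 2018 (when the protest bond is posted) gives a deadline of October 12, 2018; completed October 11, 2018, before the deadline.
Step 5 — counting 115 days from October 3, 2018 (when the protest bond is posted) gives a deadline of January 26, 2019; completed January 25, 2019, before the deadline.
Step 6 — must wait 14 days from January 25, 2019 (when supplemental grounds are filed), so not before February 8, 2019; February 5, 2019 is 3 days before the earliest permitted date.
The procedure was therefore not followed at step 6.

Step 6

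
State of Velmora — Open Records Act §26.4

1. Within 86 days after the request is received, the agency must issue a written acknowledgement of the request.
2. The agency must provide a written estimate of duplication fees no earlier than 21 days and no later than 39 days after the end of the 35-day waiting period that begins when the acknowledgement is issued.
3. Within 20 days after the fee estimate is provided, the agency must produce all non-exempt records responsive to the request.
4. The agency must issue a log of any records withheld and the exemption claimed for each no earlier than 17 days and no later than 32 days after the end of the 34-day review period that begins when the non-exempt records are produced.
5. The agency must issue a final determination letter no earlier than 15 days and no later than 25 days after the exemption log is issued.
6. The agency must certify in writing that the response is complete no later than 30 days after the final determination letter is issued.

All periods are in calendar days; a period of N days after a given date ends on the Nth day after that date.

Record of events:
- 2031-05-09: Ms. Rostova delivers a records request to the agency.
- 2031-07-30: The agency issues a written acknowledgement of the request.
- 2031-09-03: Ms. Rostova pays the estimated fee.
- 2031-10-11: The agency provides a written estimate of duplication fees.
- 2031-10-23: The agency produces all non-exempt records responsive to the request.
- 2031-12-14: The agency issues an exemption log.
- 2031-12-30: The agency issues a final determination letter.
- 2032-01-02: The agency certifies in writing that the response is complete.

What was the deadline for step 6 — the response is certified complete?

2032-01-29

Step 6 runs from 2031-12-30, when the final determination letter is issued. 30 days after 2031-12-30 is 2032-01-29.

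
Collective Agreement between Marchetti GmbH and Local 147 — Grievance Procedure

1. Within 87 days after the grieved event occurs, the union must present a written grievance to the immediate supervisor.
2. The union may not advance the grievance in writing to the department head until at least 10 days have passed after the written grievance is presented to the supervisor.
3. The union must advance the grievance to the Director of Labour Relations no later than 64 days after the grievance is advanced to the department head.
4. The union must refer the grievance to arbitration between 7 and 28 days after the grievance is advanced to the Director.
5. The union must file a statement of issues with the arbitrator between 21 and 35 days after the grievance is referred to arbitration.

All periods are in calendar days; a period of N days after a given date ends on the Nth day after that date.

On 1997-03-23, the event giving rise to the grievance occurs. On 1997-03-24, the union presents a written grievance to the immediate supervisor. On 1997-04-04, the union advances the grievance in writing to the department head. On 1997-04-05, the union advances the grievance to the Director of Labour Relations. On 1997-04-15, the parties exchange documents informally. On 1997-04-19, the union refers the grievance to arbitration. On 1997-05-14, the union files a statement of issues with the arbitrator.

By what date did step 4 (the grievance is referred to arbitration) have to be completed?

1997-05-03

Step 4 runs from 1997-04-05, when the grievance is advanced to the Director. The window is 7–28 days after 1997-04-05; it closes on 1997-05-03.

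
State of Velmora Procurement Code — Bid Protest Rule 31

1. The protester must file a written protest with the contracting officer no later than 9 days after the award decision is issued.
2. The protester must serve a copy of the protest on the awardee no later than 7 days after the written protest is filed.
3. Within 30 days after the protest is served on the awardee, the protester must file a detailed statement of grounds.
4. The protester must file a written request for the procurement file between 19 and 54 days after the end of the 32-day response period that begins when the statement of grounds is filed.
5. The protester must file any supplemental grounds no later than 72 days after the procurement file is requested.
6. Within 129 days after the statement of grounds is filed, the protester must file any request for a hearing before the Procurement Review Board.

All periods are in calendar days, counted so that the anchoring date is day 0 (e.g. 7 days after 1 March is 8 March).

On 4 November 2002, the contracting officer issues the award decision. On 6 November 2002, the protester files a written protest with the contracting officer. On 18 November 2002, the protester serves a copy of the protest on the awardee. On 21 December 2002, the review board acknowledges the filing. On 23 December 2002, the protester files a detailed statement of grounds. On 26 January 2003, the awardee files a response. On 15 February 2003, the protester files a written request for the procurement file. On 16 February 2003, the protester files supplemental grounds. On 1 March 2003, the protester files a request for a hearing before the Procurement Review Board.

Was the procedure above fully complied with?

No

Step 1 — counting 9 days from 4 November 2002 (when the award decision is issued) gives a deadline of 13 November 2002; completed 6 November 2002, before the deadline.
Step 2 — counting 7 days from 6 November 2002 (when the written protest is filed) gives a deadline of 13 November 2002; not done until 18 November 2002, 5 days after the deadline.
Later steps need not be reached.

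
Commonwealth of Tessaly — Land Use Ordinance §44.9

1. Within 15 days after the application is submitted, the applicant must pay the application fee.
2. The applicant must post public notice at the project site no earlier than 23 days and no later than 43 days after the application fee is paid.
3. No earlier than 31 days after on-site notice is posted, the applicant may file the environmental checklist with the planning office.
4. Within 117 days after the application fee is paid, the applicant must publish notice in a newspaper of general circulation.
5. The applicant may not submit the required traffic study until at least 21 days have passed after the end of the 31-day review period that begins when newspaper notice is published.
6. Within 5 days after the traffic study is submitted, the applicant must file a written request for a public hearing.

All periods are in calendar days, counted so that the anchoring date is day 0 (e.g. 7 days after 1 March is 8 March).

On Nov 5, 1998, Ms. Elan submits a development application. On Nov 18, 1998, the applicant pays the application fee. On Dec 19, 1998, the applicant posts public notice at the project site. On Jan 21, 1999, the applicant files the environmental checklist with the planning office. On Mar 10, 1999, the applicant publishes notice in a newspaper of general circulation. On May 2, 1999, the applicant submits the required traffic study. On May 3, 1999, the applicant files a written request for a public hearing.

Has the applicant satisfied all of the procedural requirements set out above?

Step 1 — counting 15 days from Nov 5, 1998 (when the application is submitted) gives a deadline of Nov 20, 1998; completed Nov 18, 1998, before the deadline.
Step 2 — 23 and 43 days from Nov 18, 1998 (when the application fee is paid) are Dec 11, 1998 and Dec 31, 1998 respectively; done Dec 19, 1998 — within the window.
Step 3 — must wait 31 days from Dec 19, 1998 (when on-site notice is posted), so not before Jan 19, 1999; done Jan 21, 1999 — permitted.
Step 4 — counting 117 days from Nov 18, 1998 (when the application fee is paid) gives a deadline of Mar 15, 1999; Mar 10, 1999 is within that limit.
Step 5 — must wait 21 days from Apr 10, 1999 (end of the 31-day review period, which began when newspaper notice is published on Mar 10, 1999), so not before May 1, 1999; May 2, 1999 is on or after that date.
Step 6 — counting 5 days from May 2, 1999 (when the traffic study is submitted) gives a deadline of May 7, 1999; May 3, 1999 is within that limit.

Yes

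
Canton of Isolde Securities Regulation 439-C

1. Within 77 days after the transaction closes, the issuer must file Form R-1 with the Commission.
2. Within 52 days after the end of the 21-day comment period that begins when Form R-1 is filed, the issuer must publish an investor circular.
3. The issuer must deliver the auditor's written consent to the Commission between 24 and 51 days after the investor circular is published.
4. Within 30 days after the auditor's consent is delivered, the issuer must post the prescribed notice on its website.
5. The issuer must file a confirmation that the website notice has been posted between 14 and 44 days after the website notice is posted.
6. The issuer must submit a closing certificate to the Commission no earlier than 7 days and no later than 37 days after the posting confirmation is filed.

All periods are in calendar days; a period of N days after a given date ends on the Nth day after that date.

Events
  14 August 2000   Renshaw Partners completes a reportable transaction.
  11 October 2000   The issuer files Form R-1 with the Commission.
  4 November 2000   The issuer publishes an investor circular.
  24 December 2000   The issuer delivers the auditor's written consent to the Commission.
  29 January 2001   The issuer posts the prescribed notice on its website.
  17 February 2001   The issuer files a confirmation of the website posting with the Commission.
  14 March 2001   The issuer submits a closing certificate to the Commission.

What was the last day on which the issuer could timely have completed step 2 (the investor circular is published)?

23 December 2000

Form R-1 is filed on 11 October 2000; the 21-day comment period therefore ends 1 November 2000, and step 2 runs from that date. 52 days after 1 November 2000 is 23 December 2000.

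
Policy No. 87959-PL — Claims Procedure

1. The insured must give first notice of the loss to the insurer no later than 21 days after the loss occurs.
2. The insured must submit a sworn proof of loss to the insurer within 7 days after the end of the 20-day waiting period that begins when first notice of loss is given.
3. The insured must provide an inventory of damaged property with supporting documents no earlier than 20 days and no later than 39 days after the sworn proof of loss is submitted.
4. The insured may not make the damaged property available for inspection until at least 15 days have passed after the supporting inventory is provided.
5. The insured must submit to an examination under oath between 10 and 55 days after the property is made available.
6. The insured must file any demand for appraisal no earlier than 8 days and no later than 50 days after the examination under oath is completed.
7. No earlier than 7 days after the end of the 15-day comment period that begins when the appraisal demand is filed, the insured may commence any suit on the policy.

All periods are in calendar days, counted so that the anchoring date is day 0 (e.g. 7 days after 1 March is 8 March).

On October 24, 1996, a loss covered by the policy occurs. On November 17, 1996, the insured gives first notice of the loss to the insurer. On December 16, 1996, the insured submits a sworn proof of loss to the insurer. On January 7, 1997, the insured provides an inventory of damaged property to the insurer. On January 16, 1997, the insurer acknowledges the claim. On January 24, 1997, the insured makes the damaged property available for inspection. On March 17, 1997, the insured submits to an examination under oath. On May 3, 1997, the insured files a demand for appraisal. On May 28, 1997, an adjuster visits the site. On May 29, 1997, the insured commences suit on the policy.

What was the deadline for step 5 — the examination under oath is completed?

Step 5 runs from January 24, 1997, when the property is made available. The window is 10–55 days after January 24, 1997; it closes on March 20, 1997.

March 20, 1997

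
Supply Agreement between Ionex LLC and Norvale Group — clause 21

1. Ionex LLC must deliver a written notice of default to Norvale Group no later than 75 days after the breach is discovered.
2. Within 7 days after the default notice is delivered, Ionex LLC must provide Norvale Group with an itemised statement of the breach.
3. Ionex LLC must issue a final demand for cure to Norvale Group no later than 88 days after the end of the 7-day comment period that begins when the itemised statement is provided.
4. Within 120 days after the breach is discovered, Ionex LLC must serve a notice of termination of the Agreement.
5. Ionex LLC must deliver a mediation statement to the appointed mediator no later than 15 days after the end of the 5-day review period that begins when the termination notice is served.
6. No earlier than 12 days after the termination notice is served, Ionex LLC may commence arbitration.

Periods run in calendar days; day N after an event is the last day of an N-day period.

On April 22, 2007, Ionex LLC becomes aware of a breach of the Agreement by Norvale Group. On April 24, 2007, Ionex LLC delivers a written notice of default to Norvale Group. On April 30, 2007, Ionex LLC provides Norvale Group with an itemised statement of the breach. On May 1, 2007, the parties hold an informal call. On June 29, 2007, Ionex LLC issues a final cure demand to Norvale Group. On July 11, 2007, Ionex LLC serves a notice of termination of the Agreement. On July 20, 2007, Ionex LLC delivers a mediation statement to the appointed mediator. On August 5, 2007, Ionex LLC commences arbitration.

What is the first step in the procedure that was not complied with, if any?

None — every step was satisfied

Step 1: 75 days after April 22, 2007 (when the breach is discovered) is July 6, 2007; completed April 24, 2007, before the deadline.
Step 2: 7 days after April 24, 2007 (when the default notice is delivered) is May 1, 2007; completed April 30, 2007, before the deadline.
Step 3: 88 days after May 7, 2007 (end of the 7-day comment period, which began when the itemised statement is provided on April 30, 2007) is August 3, 2007; done June 29, 2007 — timely.
Step 4: 120 days after April 22, 2007 (when the breach is discovered) is August 20, 2007; done July 11, 2007 — timely.
Step 5: 15 days after July 16, 2007 (end of the 5-day review period, which began when the termination notice is served on July 11, 2007) is July 31, 2007; July 20, 2007 is within that limit.
Step 6: the earliest permitted date is 12 days after July 11, 2007 (when the termination notice is served), i.e. July 23, 2007; done August 5, 2007 — permitted.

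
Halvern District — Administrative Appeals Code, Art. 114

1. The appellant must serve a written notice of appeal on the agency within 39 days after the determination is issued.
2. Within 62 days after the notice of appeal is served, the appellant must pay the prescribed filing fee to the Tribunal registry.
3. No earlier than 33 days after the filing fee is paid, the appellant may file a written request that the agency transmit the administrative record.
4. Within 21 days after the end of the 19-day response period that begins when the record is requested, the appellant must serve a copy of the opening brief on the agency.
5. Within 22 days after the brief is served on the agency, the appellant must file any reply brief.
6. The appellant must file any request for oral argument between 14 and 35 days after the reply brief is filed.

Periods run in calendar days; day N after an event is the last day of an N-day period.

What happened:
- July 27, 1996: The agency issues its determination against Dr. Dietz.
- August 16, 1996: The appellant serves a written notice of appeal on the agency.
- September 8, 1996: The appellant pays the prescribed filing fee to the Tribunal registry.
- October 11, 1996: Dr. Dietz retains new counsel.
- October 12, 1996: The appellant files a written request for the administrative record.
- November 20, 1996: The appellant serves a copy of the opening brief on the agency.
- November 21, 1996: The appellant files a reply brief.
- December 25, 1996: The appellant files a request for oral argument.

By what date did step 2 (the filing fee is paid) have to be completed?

October 17, 1996

Step 2 runs from August 16, 1996, when the notice of appeal is served. 62 days after August 16, 1996 is October 17, 1996.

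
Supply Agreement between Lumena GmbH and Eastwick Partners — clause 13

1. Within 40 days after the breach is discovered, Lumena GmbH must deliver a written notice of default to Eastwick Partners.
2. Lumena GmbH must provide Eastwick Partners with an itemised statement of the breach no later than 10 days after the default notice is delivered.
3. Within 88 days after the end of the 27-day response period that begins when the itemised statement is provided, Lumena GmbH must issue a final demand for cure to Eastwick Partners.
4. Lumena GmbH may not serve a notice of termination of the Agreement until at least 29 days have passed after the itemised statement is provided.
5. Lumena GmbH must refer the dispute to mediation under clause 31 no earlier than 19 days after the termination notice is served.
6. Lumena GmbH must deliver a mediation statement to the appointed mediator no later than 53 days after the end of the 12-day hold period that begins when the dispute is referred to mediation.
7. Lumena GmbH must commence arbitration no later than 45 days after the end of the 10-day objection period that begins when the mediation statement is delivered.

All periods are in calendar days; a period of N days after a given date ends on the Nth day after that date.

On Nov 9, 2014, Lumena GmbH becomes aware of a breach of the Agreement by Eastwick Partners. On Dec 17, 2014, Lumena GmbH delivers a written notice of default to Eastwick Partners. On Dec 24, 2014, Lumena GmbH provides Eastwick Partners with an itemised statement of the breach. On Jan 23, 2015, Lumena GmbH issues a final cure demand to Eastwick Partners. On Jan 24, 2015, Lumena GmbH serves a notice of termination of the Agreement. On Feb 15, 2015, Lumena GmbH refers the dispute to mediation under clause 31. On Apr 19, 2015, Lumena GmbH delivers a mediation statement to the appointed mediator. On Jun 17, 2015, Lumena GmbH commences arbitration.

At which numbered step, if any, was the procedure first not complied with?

Step 1 — counting 40 days from Nov 9, 2014 (when the breach is discovered) gives a deadline of Dec 19, 2014; done Dec 17, 2014 — timely.
Step 2 — counting 10 days from Dec 17, 2014 (when the default notice is delivered) gives a deadline of Dec 27, 2014; completed Dec 24, 2014, before the deadline.
Step 3 — counting 88 days from Jan 20, 2015 (end of the 27-day response period, which began when the itemised statement is provided on Dec 24, 2014) gives a deadline of Apr 18, 2015; Jan 23, 2015 is within that limit.
Step 4 — must wait 29 days from Dec 24, 2014 (when the itemised statement is provided), so not before Jan 22, 2015; done Jan 24, 2015 — permitted.
Step 5 — must wait 19 days from Jan 24, 2015 (when the termination notice is served), so not before Feb 12, 2015; done Feb 15, 2015 — permitted.
Step 6 — counting 53 days from Feb 27, 2015 (end of the 12-day hold period, which began when the dispute is referred to mediation on Feb 15, 2015) gives a deadline of Apr 21, 2015; done Apr 19, 2015 — timely.
Step 7 — counting 45 days from Apr 29, 2015 (end of the 10-day objection period, which began when the mediation statement is delivered on Apr 19, 2015) gives a deadline of Jun 13, 2015; done Jun 17, 2015 — 4 days late.
The procedure was therefore not followed at step 7.

Step 7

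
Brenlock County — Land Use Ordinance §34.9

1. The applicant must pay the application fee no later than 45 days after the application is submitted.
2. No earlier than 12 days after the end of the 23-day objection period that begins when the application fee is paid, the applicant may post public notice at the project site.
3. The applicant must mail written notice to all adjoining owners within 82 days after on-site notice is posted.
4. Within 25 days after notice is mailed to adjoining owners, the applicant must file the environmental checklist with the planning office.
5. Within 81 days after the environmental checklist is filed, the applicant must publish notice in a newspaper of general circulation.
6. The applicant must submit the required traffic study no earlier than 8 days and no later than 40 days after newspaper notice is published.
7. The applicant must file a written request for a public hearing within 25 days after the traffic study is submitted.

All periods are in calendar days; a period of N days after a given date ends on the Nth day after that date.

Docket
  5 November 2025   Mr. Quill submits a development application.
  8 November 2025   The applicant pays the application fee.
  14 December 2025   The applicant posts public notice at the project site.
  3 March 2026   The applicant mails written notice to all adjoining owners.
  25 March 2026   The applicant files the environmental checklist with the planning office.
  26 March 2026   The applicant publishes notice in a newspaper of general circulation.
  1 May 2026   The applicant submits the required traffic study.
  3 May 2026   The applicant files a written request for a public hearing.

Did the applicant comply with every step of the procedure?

Step 1 — counting 45 days from 5 November 2025 (when the application is submitted) gives a deadline of 20 December 2025; done 8 November 2025 — timely.
Step 2 — must wait 12 days from 1 December 2025 (end of the 23-day objection period, which began when the application fee is paid on 8 November 2025), so not before 13 December 2025; done 14 December 2025, after the minimum wait.
Step 3 — counting 82 days from 14 December 2025 (when on-site notice is posted) gives a deadline of 6 March 2026; completed 3 March 2026, before the deadline.
Step 4 — counting 25 days from 3 March 2026 (when notice is mailed to adjoining owners) gives a deadline of 28 March 2026; done 25 March 2026 — timely.
Step 5 — counting 81 days from 25 March 2026 (when the environmental checklist is filed) gives a deadline of 14 June 2026; completed 26 March 2026, before the deadline.
Step 6 — 8 and 40 days from 26 March 2026 (when newspaper notice is published) are 3 April 2026 and 5 May 2026 respectively; 1 May 2026 falls inside that range.
Step 7 — counting 25 days from 1 May 2026 (when the traffic study is submitted) gives a deadline of 26 May 2026; completed 3 May 2026, before the deadline.

Yes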